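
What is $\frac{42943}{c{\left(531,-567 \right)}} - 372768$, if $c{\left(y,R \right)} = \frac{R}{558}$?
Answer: $- \frac{26146850}{63} \approx -4.1503 \cdot 10^{5}$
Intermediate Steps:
$c{\left(y,R \right)} = \frac{R}{558}$ ($c{\left(y,R \right)} = R \frac{1}{558} = \frac{R}{558}$)
$\frac{42943}{c{\left(531,-567 \right)}} - 372768 = \frac{42943}{\frac{1}{558} \left(-567\right)} - 372768 = \frac{42943}{- \frac{63}{62}} - 372768 = 42943 \left(- \frac{62}{63}\right) - 372768 = - \frac{2662466}{63} - 372768 = - \frac{26146850}{63}$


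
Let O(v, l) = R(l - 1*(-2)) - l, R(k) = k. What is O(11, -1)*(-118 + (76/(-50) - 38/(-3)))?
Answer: -16028/75 ≈ -213.71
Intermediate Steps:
O(v, l) = 2 (O(v, l) = (l - 1*(-2)) - l = (l + 2) - l = (2 + l) - l = 2)
O(11, -1)*(-118 + (76/(-50) - 38/(-3))) = 2*(-118 + (76/(-50) - 38/(-3))) = 2*(-118 + (76*(-1/50) - 38*(-1/3))) = 2*(-118 + (-38/25 + 38/3)) = 2*(-118 + 836/75) = 2*(-8014/75) = -16028/75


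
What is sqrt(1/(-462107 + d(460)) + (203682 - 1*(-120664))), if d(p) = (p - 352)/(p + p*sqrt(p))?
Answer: sqrt(34472970600146 + 68945976229660*sqrt(115))/(2*sqrt(26571139 + 53142305*sqrt(115))) ≈ 569.51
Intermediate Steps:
d(p) = (-352 + p)/(p + p**(3/2))
sqrt(1/(-462107 + d(460)) + (203682 - 1*(-120664))) = sqrt(1/(-462107 + (-352 + 460)/(460 + 460**(3/2))) + (203682 - 1*(-120664))) = sqrt(1/(-462107 + 108/(460 + 920*sqrt(115))) + (203682 + 120664)) = sqrt(1/(-462107 + 108/(460 + 920*sqrt(115))) + 324346) = sqrt(324346 + 1/(-462107 + 108/(460 + 920*sqrt(115))))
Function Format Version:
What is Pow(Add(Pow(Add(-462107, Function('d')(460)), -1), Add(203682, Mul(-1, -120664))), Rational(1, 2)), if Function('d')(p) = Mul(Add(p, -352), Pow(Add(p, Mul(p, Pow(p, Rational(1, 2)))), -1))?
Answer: Mul(Rational(1, 2), Pow(Add(26571139, Mul(53142305, Pow(115, Rational(1, 2)))), Rational(-1, 2)), Pow(Add(34472970600146, Mul(68945976229660, Pow(115, Rational(1, 2)))), Rational(1, 2))) ≈ 569.51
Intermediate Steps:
Function('d')(p) = Mul(Pow(Add(p, Pow(p, Rational(3, 2))), -1), Add(-352, p)) (Function('d')(p) = Mul(Add(-352, p), Pow(Add(p, Pow(p, Rational(3, 2))), -1)) = Mul(Pow(Add(p, Pow(p, Rational(3, 2))), -1), Add(-352, p)))
Pow(Add(Pow(Add(-462107, Function('d')(460)), -1), Add(203682, Mul(-1, -120664))), Rational(1, 2)) = Pow(Add(Pow(Add(-462107, Mul(Pow(Add(460, Pow(460, Rational(3, 2))), -1), Add(-352, 460))), -1), Add(203682, Mul(-1, -120664))), Rational(1, 2)) = Pow(Add(Pow(Add(-462107, Mul(Pow(Add(460, Mul(920, Pow(115, Rational(1, 2)))), -1), 108)), -1), Add(203682, 120664)), Rational(1, 2)) = Pow(Add(Pow(Add(-462107, Mul(108, Pow(Add(460, Mul(920, Pow(115, Rational(1, 2)))), -1))), -1), 324346), Rational(1, 2)) = Pow(Add(324346, Pow(Add(-462107, Mul(108, Pow(Add(460, Mul(920, Pow(115, Rational(1, 2)))), -1))), -1)), Rational(1, 2))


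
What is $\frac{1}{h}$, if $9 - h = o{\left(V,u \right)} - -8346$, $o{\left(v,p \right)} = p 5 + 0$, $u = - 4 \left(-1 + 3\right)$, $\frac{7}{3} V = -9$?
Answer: $- \frac{1}{8297} \approx -0.00012053$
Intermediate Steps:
$V = - \frac{27}{7}$ ($V = \frac{3}{7} \left(-9\right) = - \frac{27}{7} \approx -3.8571$)
$u = -8$ ($u = \left(-4\right) 2 = -8$)
$o{\left(v,p \right)} = 5 p$ ($o{\left(v,p \right)} = 5 p + 0 = 5 p$)
$h = -8297$ ($h = 9 - \left(5 \left(-8\right) - -8346\right) = 9 - \left(-40 + 8346\right) = 9 - 8306 = -8297$)
$\frac{1}{h} = \frac{1}{-8297} = - \frac{1}{8297}$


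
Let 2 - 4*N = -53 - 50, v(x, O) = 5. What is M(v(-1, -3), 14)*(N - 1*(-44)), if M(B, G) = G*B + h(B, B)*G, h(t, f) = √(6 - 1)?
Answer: 9835/2 + 1967*√5/2 ≈ 7116.7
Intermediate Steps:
h(t, f) = √5
N = 105/4 (N = ½ - (-53 - 50)/4 = ½ - ¼*(-103) = ½ + 103/4 = 105/4 ≈ 26.250)
M(B, G) = B*G + G*√5 (M(B, G) = G*B + √5*G = B*G + G*√5)
M(v(-1, -3), 14)*(N - 1*(-44)) = (14*(5 + √5))*(105/4 - 1*(-44)) = (70 + 14*√5)*(105/4 + 44) = (70 + 14*√5)*(281/4) = 9835/2 + 1967*√5/2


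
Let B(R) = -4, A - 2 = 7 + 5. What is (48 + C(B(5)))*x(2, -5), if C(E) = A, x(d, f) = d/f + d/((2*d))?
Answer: 31/5 ≈ 6.2000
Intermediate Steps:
A = 14 (A = 2 + (7 + 5) = 2 + 12 = 14)
x(d, f) = ½ + d/f (x(d, f) = d/f + d*(1/(2*d)) = d/f + ½ = ½ + d/f)
C(E) = 14
(48 + C(B(5)))*x(2, -5) = (48 + 14)*((2 + (½)*(-5))/(-5)) = 62*(-(2 - 5/2)/5) = 62*(-⅕*(-½)) = 62*(⅒) = 31/5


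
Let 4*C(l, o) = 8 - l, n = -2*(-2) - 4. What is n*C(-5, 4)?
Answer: 0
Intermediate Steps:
n = 0 (n = 4 - 4 = 0)
C(l, o) = 2 - l/4 (C(l, o) = (8 - l)/4 = 2 - l/4)
n*C(-5, 4) = 0*(2 - 1/4*(-5)) = 0*(2 + 5/4) = 0*(13/4) = 0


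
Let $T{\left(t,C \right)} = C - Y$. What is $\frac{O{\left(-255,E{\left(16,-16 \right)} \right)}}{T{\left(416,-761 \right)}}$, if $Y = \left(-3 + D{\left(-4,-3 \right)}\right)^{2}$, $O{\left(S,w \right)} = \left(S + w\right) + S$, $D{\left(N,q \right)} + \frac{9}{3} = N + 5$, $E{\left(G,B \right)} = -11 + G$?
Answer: $\frac{505}{786} \approx 0.64249$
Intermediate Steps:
$D{\left(N,q \right)} = 2 + N$ ($D{\left(N,q \right)} = -3 + \left(N + 5\right) = -3 + \left(5 + N\right) = 2 + N$)
$O{\left(S,w \right)} = w + 2 S$
$Y = 25$ ($Y = \left(-3 + \left(2 - 4\right)\right)^{2} = \left(-3 - 2\right)^{2} = \left(-5\right)^{2} = 25$)
$T{\left(t,C \right)} = -25 + C$ ($T{\left(t,C \right)} = C - 25 = -25 + C$)
$\frac{O{\left(-255,E{\left(16,-16 \right)} \right)}}{T{\left(416,-761 \right)}} = \frac{\left(-11 + 16\right) + 2 \left(-255\right)}{-25 - 761} = \frac{5 - 510}{-786} = \left(-505\right) \left(- \frac{1}{786}\right) = \frac{505}{786}$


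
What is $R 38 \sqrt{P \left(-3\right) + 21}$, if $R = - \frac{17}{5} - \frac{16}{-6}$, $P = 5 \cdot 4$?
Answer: $- \frac{418 i \sqrt{39}}{15} \approx - 174.03 i$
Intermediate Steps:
$P = 20$
$R = - \frac{11}{15}$ ($R = \left(-17\right) \frac{1}{5} - - \frac{8}{3} = - \frac{17}{5} + \frac{8}{3} = - \frac{11}{15} \approx -0.73333$)
$R 38 \sqrt{P \left(-3\right) + 21} = \left(- \frac{11}{15}\right) 38 \sqrt{20 \left(-3\right) + 21} = - \frac{418 \sqrt{-60 + 21}}{15} = - \frac{418 \sqrt{-39}}{15} = - \frac{418 i \sqrt{39}}{15}$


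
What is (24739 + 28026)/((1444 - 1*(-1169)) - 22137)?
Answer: -52765/19524 ≈ -2.7026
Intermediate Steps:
(24739 + 28026)/((1444 - 1*(-1169)) - 22137) = 52765/((1444 + 1169) - 22137) = 52765/(2613 - 22137) = 52765/(-19524) = 52765*(-1/19524) = -52765/19524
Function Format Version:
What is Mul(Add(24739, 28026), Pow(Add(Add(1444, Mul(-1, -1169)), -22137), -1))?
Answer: Rational(-52765, 19524) ≈ -2.7026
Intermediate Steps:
Mul(Add(24739, 28026), Pow(Add(Add(1444, Mul(-1, -1169)), -22137), -1)) = Mul(52765, Pow(Add(Add(1444, 1169), -22137), -1)) = Mul(52765, Pow(Add(2613, -22137), -1)) = Mul(52765, Pow(-19524, -1)) = Mul(52765, Rational(-1, 19524)) = Rational(-52765, 19524)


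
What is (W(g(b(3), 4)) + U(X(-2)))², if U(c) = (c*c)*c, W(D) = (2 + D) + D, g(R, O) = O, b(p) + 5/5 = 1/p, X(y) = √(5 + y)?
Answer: 127 + 60*√3 ≈ 230.92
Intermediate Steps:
b(p) = -1 + 1/p
W(D) = 2 + 2*D
U(c) = c³ (U(c) = c²*c = c³)
(W(g(b(3), 4)) + U(X(-2)))² = ((2 + 2*4) + (√(5 - 2))³)² = ((2 + 8) + (√3)³)² = (10 + 3*√3)²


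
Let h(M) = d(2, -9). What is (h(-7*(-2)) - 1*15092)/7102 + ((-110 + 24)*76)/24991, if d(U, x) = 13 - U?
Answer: -6318029/2649046 ≈ -2.3850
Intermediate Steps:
h(M) = 11 (h(M) = 13 - 1*2 = 13 - 2 = 11)
(h(-7*(-2)) - 1*15092)/7102 + ((-110 + 24)*76)/24991 = (11 - 1*15092)/7102 + ((-110 + 24)*76)/24991 = (11 - 15092)*(1/7102) - 86*76*(1/24991) = -15081*1/7102 - 6536*1/24991 = -15081/7102 - 6536/24991 = -6318029/2649046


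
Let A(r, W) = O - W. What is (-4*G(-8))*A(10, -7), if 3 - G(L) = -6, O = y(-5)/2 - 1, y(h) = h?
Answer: -126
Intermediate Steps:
O = -7/2 (O = -5/2 - 1 = -7/2 ≈ -3.5000)
A(r, W) = -7/2 - W
G(L) = 9 (G(L) = 3 - 1*(-6) = 3 + 6 = 9)
(-4*G(-8))*A(10, -7) = (-4*9)*(-7/2 - 1*(-7)) = -36*(-7/2 + 7) = -36*7/2 = -126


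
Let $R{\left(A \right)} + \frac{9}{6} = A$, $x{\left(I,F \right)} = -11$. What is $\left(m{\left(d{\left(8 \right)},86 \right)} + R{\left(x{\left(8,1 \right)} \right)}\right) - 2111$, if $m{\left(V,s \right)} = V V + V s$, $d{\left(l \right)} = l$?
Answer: $- \frac{2743}{2} \approx -1371.5$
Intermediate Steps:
$m{\left(V,s \right)} = V^{2} + V s$
$R{\left(A \right)} = - \frac{3}{2} + A$
$\left(m{\left(d{\left(8 \right)},86 \right)} + R{\left(x{\left(8,1 \right)} \right)}\right) - 2111 = \left(8 \left(8 + 86\right) - \frac{25}{2}\right) - 2111 = \left(8 \cdot 94 - \frac{25}{2}\right) - 2111 = \left(752 - \frac{25}{2}\right) - 2111 = \frac{1479}{2} - 2111 = - \frac{2743}{2}$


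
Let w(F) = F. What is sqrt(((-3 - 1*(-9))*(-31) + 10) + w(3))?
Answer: I*sqrt(173) ≈ 13.153*I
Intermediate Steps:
sqrt(((-3 - 1*(-9))*(-31) + 10) + w(3)) = sqrt(((-3 - 1*(-9))*(-31) + 10) + 3) = sqrt(((-3 + 9)*(-31) + 10) + 3) = sqrt((6*(-31) + 10) + 3) = sqrt((-186 + 10) + 3) = sqrt(-176 + 3) = sqrt(-173) = I*sqrt(173)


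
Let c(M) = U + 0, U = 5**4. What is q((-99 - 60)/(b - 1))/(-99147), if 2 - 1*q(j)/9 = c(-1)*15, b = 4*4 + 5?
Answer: 28119/33049 ≈ 0.85083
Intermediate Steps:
U = 625
b = 21 (b = 16 + 5 = 21)
c(M) = 625 (c(M) = 625 + 0 = 625)
q(j) = -84357 (q(j) = 18 - 5625*15 = 18 - 9*9375 = 18 - 84375 = -84357)
q((-99 - 60)/(b - 1))/(-99147) = -84357/(-99147) = -84357*(-1/99147) = 28119/33049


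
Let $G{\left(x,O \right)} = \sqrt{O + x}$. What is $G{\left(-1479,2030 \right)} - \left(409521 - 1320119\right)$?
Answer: $910598 + \sqrt{551} \approx 9.1062 \cdot 10^{5}$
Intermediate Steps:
$G{\left(-1479,2030 \right)} - \left(409521 - 1320119\right) = \sqrt{2030 - 1479} - \left(409521 - 1320119\right) = \sqrt{551} - -910598 = \sqrt{551} + 910598 = 910598 + \sqrt{551}$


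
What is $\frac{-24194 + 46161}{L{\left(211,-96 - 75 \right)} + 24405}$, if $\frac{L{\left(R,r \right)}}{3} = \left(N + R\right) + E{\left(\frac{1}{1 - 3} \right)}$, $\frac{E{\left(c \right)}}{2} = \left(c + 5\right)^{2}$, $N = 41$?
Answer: $\frac{43934}{50565} \approx 0.86886$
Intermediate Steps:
$E{\left(c \right)} = 2 \left(5 + c\right)^{2}$ ($E{\left(c \right)} = 2 \left(c + 5\right)^{2} = 2 \left(5 + c\right)^{2}$)
$L{\left(R,r \right)} = \frac{489}{2} + 3 R$ ($L{\left(R,r \right)} = 3 \left(\left(41 + R\right) + 2 \left(5 + \frac{1}{1 - 3}\right)^{2}\right) = 3 \left(\left(41 + R\right) + 2 \left(5 + \frac{1}{-2}\right)^{2}\right) = 3 \left(\left(41 + R\right) + 2 \left(5 - \frac{1}{2}\right)^{2}\right) = 3 \left(\left(41 + R\right) + 2 \left(\frac{9}{2}\right)^{2}\right) = 3 \left(\left(41 + R\right) + 2 \cdot \frac{81}{4}\right) = 3 \left(\left(41 + R\right) + \frac{81}{2}\right) = 3 \left(\frac{163}{2} + R\right) = \frac{489}{2} + 3 R$)
$\frac{-24194 + 46161}{L{\left(211,-96 - 75 \right)} + 24405} = \frac{-24194 + 46161}{\left(\frac{489}{2} + 3 \cdot 211\right) + 24405} = \frac{21967}{\left(\frac{489}{2} + 633\right) + 24405} = \frac{21967}{\frac{1755}{2} + 24405} = \frac{21967}{\frac{50565}{2}} = 21967 \cdot \frac{2}{50565} = \frac{43934}{50565}$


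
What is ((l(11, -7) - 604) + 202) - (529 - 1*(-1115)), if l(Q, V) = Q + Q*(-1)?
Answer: -2046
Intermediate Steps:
l(Q, V) = 0 (l(Q, V) = Q - Q = 0)
((l(11, -7) - 604) + 202) - (529 - 1*(-1115)) = ((0 - 604) + 202) - (529 - 1*(-1115)) = (-604 + 202) - (529 + 1115) = -402 - 1*1644 = -402 - 1644 = -2046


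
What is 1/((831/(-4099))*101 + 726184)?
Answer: 4099/2976544285 ≈ 1.3771e-6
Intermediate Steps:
1/((831/(-4099))*101 + 726184) = 1/((831*(-1/4099))*101 + 726184) = 1/(-831/4099*101 + 726184) = 1/(-83931/4099 + 726184) = 1/(2976544285/4099) = 4099/2976544285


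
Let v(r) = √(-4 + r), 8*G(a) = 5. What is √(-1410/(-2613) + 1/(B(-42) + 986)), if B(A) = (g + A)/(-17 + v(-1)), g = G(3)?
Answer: √1742*√((31649573 - 1857164*I*√5)/(134427 - 7888*I*√5))/871 ≈ 0.73527 - 2.1905e-7*I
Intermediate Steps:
G(a) = 5/8 (G(a) = (⅛)*5 = 5/8)
g = 5/8 ≈ 0.62500
B(A) = (5/8 + A)/(-17 + I*√5) (B(A) = (5/8 + A)/(-17 + √(-4 - 1)) = (5/8 + A)/(-17 + √(-5)) = (5/8 + A)/(-17 + I*√5))
√(-1410/(-2613) + 1/(B(-42) + 986)) = √(-1410/(-2613) + 1/(-(5/8 - 42)/(17 - I*√5) + 986)) = √(-1410*(-1/2613) + 1/(-1*(-331/8)/(17 - I*√5) + 986)) = √(470/871 + 1/(331/(8*(17 - I*√5)) + 986)) = √(470/871 + 1/(986 + 331/(8*(17 - I*√5))))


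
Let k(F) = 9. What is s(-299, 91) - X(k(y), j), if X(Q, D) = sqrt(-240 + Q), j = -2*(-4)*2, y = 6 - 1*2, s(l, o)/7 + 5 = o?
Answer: 602 - I*sqrt(231) ≈ 602.0 - 15.199*I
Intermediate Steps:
s(l, o) = -35 + 7*o
y = 4 (y = 6 - 2 = 4)
j = 16 (j = 8*2 = 16)
s(-299, 91) - X(k(y), j) = (-35 + 7*91) - sqrt(-240 + 9) = (-35 + 637) - sqrt(-231) = 602 - I*sqrt(231)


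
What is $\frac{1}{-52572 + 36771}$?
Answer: $- \frac{1}{15801} \approx -6.3287 \cdot 10^{-5}$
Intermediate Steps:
$\frac{1}{-52572 + 36771} = \frac{1}{-15801} = - \frac{1}{15801}$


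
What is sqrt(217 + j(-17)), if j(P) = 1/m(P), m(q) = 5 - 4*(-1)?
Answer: sqrt(1954)/3 ≈ 14.735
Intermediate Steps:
m(q) = 9 (m(q) = 5 + 4 = 9)
j(P) = 1/9
sqrt(217 + j(-17)) = sqrt(217 + 1/9) = sqrt(1954/9) = sqrt(1954)/3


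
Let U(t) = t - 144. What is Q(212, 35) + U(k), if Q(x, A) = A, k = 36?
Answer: -73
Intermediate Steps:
U(t) = -144 + t
Q(212, 35) + U(k) = 35 + (-144 + 36) = 35 - 108 = -73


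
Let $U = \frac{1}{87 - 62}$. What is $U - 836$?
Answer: $- \frac{20899}{25} \approx -835.96$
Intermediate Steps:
$U = \frac{1}{25} \approx 0.04$
$U - 836 = \frac{1}{25} - 836 = - \frac{20899}{25}$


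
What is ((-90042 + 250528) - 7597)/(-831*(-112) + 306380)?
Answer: 152889/399452 ≈ 0.38275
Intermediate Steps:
((-90042 + 250528) - 7597)/(-831*(-112) + 306380) = (160486 - 7597)/(93072 + 306380) = 152889/399452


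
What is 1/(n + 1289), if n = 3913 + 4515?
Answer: 1/9717 ≈ 0.00010291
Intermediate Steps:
n = 8428
1/(n + 1289) = 1/(8428 + 1289) = 1/9717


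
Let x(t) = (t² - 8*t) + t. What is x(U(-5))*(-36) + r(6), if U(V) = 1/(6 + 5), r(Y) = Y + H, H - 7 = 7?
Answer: 5156/121 ≈ 42.612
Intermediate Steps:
H = 14 (H = 7 + 7 = 14)
r(Y) = 14 + Y (r(Y) = Y + 14 = 14 + Y)
U(V) = 1/11
x(t) = t² - 7*t
x(U(-5))*(-36) + r(6) = ((-7 + 1/11)/11)*(-36) + (14 + 6) = ((1/11)*(-76/11))*(-36) + 20 = -76/121*(-36) + 20 = 2736/121 + 20 = 5156/121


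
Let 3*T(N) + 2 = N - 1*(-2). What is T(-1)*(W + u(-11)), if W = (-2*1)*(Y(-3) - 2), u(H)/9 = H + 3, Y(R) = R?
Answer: 62/3 ≈ 20.667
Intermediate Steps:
T(N) = N/3 (T(N) = -2/3 + (N - 1*(-2))/3 = -2/3 + (N + 2)/3 = -2/3 + (2 + N)/3 = -2/3 + (2/3 + N/3) = N/3)
u(H) = 27 + 9*H (u(H) = 9*(H + 3) = 9*(3 + H) = 27 + 9*H)
W = 10 (W = (-2*1)*(-3 - 2) = -2*(-5) = 10)
T(-1)*(W + u(-11)) = ((1/3)*(-1))*(10 + (27 + 9*(-11))) = -(10 + (27 - 99))/3 = -(10 - 72)/3 = -1/3*(-62) = 62/3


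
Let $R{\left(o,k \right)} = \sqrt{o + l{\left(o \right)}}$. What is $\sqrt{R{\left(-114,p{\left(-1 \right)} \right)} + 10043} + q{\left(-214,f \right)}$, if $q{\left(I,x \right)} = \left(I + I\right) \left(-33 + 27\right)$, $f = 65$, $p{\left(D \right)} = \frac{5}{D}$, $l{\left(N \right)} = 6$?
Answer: $2568 + \sqrt{10043 + 6 i \sqrt{3}} \approx 2668.2 + 0.05185 i$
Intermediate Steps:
$q{\left(I,x \right)} = - 12 I$ ($q{\left(I,x \right)} = 2 I \left(-6\right) = - 12 I$)
$R{\left(o,k \right)} = \sqrt{6 + o}$ ($R{\left(o,k \right)} = \sqrt{o + 6} = \sqrt{6 + o}$)
$\sqrt{R{\left(-114,p{\left(-1 \right)} \right)} + 10043} + q{\left(-214,f \right)} = \sqrt{\sqrt{6 - 114} + 10043} - -2568 = \sqrt{\sqrt{-108} + 10043} + 2568 = \sqrt{6 i \sqrt{3} + 10043} + 2568 = \sqrt{10043 + 6 i \sqrt{3}} + 2568 = 2568 + \sqrt{10043 + 6 i \sqrt{3}}$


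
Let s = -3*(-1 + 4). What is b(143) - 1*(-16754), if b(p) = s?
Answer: 16745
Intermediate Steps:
s = -9 (s = -3*3 = -9)
b(p) = -9
b(143) - 1*(-16754) = -9 - 1*(-16754) = -9 + 16754 = 16745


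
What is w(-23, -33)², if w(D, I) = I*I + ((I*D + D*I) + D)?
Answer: 6677056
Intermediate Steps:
w(D, I) = D + I² + 2*D*I (w(D, I) = I² + ((D*I + D*I) + D) = I² + (2*D*I + D) = I² + (D + 2*D*I) = D + I² + 2*D*I)
w(-23, -33)² = (-23 + (-33)² + 2*(-23)*(-33))² = (-23 + 1089 + 1518)² = 2584² = 6677056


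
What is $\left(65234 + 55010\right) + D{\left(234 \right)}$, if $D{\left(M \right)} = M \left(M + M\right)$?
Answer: $229756$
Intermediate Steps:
$D{\left(M \right)} = 2 M^{2}$ ($D{\left(M \right)} = M 2 M = 2 M^{2}$)
$\left(65234 + 55010\right) + D{\left(234 \right)} = \left(65234 + 55010\right) + 2 \cdot 234^{2} = 120244 + 2 \cdot 54756 = 120244 + 109512 = 229756$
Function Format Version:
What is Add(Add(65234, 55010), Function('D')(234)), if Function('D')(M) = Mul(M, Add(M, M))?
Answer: 229756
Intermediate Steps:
Function('D')(M) = Mul(2, Pow(M, 2)) (Function('D')(M) = Mul(M, Mul(2, M)) = Mul(2, Pow(M, 2)))
Add(Add(65234, 55010), Function('D')(234)) = Add(Add(65234, 55010), Mul(2, Pow(234, 2))) = Add(120244, Mul(2, 54756)) = Add(120244, 109512) = 229756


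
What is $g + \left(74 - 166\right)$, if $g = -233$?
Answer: $-325$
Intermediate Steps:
$g + \left(74 - 166\right) = -233 + \left(74 - 166\right) = -233 - 92 = -325$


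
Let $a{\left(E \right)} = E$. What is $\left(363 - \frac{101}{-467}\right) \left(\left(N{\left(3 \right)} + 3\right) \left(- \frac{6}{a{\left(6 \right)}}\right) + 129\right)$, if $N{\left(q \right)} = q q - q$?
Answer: $\frac{20354640}{467} \approx 43586.0$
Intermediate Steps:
$N{\left(q \right)} = q^{2} - q$
$\left(363 - \frac{101}{-467}\right) \left(\left(N{\left(3 \right)} + 3\right) \left(- \frac{6}{a{\left(6 \right)}}\right) + 129\right) = \left(363 - \frac{101}{-467}\right) \left(\left(3 \left(-1 + 3\right) + 3\right) \left(- \frac{6}{6}\right) + 129\right) = \left(363 - - \frac{101}{467}\right) \left(\left(3 \cdot 2 + 3\right) \left(\left(-6\right) \frac{1}{6}\right) + 129\right) = \left(363 + \frac{101}{467}\right) \left(\left(6 + 3\right) \left(-1\right) + 129\right) = \frac{169622 \left(9 \left(-1\right) + 129\right)}{467} = \frac{169622 \left(-9 + 129\right)}{467} = \frac{169622}{467} \cdot 120 = \frac{20354640}{467}$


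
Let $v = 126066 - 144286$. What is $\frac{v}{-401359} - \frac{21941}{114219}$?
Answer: $- \frac{3709403}{25285617} \approx -0.1467$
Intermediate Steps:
$v = -18220$
$\frac{v}{-401359} - \frac{21941}{114219} = - \frac{18220}{-401359} - \frac{21941}{114219} = \left(-18220\right) \left(- \frac{1}{401359}\right) - \frac{593}{3087} = \frac{18220}{401359} - \frac{593}{3087} = - \frac{3709403}{25285617}$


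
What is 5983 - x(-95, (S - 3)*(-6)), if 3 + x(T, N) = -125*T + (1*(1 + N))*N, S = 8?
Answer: -6759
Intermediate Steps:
x(T, N) = -3 - 125*T + N*(1 + N) (x(T, N) = -3 + (-125*T + (1*(1 + N))*N) = -3 + (-125*T + (1 + N)*N) = -3 + (-125*T + N*(1 + N)) = -3 - 125*T + N*(1 + N))
5983 - x(-95, (S - 3)*(-6)) = 5983 - (-3 + (8 - 3)*(-6) + ((8 - 3)*(-6))² - 125*(-95)) = 5983 - (-3 + 5*(-6) + (5*(-6))² + 11875) = 5983 - (-3 - 30 + (-30)² + 11875) = 5983 - (-3 - 30 + 900 + 11875) = 5983 - 1*12742 = 5983 - 12742 = -6759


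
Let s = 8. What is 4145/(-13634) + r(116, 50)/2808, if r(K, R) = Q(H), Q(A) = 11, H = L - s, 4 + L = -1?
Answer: -5744593/19142136 ≈ -0.30010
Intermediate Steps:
L = -5 (L = -4 - 1 = -5)
H = -13 (H = -5 - 1*8 = -5 - 8 = -13)
r(K, R) = 11
4145/(-13634) + r(116, 50)/2808 = 4145/(-13634) + 11/2808 = 4145*(-1/13634) + 11*(1/2808) = -4145/13634 + 11/2808 = -5744593/19142136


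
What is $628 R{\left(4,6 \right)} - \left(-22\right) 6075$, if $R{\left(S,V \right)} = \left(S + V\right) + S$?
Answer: $142442$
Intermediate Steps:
$R{\left(S,V \right)} = V + 2 S$
$628 R{\left(4,6 \right)} - \left(-22\right) 6075 = 628 \left(6 + 2 \cdot 4\right) - \left(-22\right) 6075 = 628 \left(6 + 8\right) - -133650 = 628 \cdot 14 + 133650 = 8792 + 133650 = 142442$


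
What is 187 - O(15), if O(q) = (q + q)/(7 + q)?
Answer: 2042/11 ≈ 185.64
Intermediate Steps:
O(q) = 2*q/(7 + q) (O(q) = (2*q)/(7 + q) = 2*q/(7 + q))
187 - O(15) = 187 - 2*15/(7 + 15) = 187 - 2*15/22 = 187 - 1*15/11 = 187 - 15/11 = 2042/11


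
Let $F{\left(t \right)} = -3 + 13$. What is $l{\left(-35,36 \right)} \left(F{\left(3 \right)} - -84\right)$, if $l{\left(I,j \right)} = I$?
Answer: $-3290$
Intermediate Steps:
$F{\left(t \right)} = 10$
$l{\left(-35,36 \right)} \left(F{\left(3 \right)} - -84\right) = - 35 \left(10 - -84\right) = - 35 \left(10 + 84\right) = \left(-35\right) 94 = -3290$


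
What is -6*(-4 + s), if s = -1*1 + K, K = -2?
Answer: 42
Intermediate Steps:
s = -3 (s = -1*1 - 2 = -1 - 2 = -3)
-6*(-4 + s) = -6*(-4 - 3) = -6*(-7) = 42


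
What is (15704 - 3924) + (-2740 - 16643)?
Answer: -7603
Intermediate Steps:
(15704 - 3924) + (-2740 - 16643) = 11780 - 19383 = -7603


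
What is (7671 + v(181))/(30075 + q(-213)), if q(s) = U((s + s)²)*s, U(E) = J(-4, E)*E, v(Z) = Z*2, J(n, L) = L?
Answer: -8033/7014843686613 ≈ -1.1451e-9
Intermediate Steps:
v(Z) = 2*Z
U(E) = E² (U(E) = E*E = E²)
q(s) = 16*s⁵ (q(s) = ((s + s)²)²*s = ((2*s)²)²*s = (4*s²)²*s = (16*s⁴)*s = 16*s⁵)
(7671 + v(181))/(30075 + q(-213)) = (7671 + 2*181)/(30075 + 16*(-213)⁵) = (7671 + 362)/(30075 + 16*(-438427732293)) = 8033/(30075 - 7014843716688) = 8033/(-7014843686613) = 8033*(-1/7014843686613) = -8033/7014843686613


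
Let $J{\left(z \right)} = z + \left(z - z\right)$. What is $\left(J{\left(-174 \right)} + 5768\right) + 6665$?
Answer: $12259$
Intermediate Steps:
$J{\left(z \right)} = z$ ($J{\left(z \right)} = z + 0 = z$)
$\left(J{\left(-174 \right)} + 5768\right) + 6665 = \left(-174 + 5768\right) + 6665 = 5594 + 6665 = 12259$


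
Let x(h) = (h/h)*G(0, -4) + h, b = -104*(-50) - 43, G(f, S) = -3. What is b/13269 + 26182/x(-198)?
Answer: -115457467/889023 ≈ -129.87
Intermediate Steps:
b = 5157 (b = 5200 - 43 = 5157)
x(h) = -3 + h (x(h) = (h/h)*(-3) + h = 1*(-3) + h = -3 + h)
b/13269 + 26182/x(-198) = 5157/13269 + 26182/(-3 - 198) = 5157*(1/13269) + 26182/(-201) = 1719/4423 + 26182*(-1/201) = 1719/4423 - 26182/201 = -115457467/889023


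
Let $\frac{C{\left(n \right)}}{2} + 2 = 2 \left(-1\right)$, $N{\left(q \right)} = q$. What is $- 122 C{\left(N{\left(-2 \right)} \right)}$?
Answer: $976$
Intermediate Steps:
$C{\left(n \right)} = -8$ ($C{\left(n \right)} = -4 + 2 \cdot 2 \left(-1\right) = -4 + 2 \left(-2\right) = -4 - 4 = -8$)
$- 122 C{\left(N{\left(-2 \right)} \right)} = \left(-122\right) \left(-8\right) = 976$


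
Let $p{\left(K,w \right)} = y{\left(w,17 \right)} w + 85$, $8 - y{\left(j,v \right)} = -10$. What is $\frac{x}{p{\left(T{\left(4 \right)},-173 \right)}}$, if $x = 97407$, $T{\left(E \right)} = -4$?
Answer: $- \frac{97407}{3029} \approx -32.158$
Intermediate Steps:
$y{\left(j,v \right)} = 18$ ($y{\left(j,v \right)} = 8 - -10 = 8 + 10 = 18$)
$p{\left(K,w \right)} = 85 + 18 w$ ($p{\left(K,w \right)} = 18 w + 85 = 85 + 18 w$)
$\frac{x}{p{\left(T{\left(4 \right)},-173 \right)}} = \frac{97407}{85 + 18 \left(-173\right)} = \frac{97407}{85 - 3114} = \frac{97407}{-3029} = 97407 \left(- \frac{1}{3029}\right) = - \frac{97407}{3029}$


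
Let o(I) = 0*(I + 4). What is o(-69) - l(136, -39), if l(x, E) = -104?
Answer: 104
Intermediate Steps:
o(I) = 0 (o(I) = 0*(4 + I) = 0)
o(-69) - l(136, -39) = 0 - 1*(-104) = 0 + 104 = 104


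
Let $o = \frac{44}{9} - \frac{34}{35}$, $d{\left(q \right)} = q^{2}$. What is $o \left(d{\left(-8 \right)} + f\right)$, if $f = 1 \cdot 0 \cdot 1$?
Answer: $\frac{78976}{315} \approx 250.72$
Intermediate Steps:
$f = 0$ ($f = 0 \cdot 1 = 0$)
$o = \frac{1234}{315}$ ($o = 44 \cdot \frac{1}{9} - \frac{34}{35} = \frac{44}{9} - \frac{34}{35} = \frac{1234}{315} \approx 3.9175$)
$o \left(d{\left(-8 \right)} + f\right) = \frac{1234 \left(\left(-8\right)^{2} + 0\right)}{315} = \frac{1234 \left(64 + 0\right)}{315} = \frac{1234}{315} \cdot 64 = \frac{78976}{315}$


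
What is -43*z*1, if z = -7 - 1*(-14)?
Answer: -301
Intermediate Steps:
z = 7 (z = -7 + 14 = 7)
-43*z*1 = -43*7*1 = -301*1 = -301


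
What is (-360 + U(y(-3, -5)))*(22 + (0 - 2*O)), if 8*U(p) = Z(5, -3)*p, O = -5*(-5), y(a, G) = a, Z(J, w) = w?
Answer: 20097/2 ≈ 10049.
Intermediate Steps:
O = 25
U(p) = -3*p/8 (U(p) = (-3*p)/8 = -3*p/8)
(-360 + U(y(-3, -5)))*(22 + (0 - 2*O)) = (-360 - 3/8*(-3))*(22 + (0 - 2*25)) = (-360 + 9/8)*(22 + (0 - 50)) = -2871*(22 - 50)/8 = -2871/8*(-28) = 20097/2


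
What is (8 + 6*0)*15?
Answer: 120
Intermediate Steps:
(8 + 6*0)*15 = (8 + 0)*15 = 8*15 = 120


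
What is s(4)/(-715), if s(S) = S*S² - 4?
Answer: -12/143 ≈ -0.083916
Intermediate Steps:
s(S) = -4 + S³ (s(S) = S³ - 4 = -4 + S³)
s(4)/(-715) = (-4 + 4³)/(-715) = (-4 + 64)*(-1/715) = 60*(-1/715) = -12/143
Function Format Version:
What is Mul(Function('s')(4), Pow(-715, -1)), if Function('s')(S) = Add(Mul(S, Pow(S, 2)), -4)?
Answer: Rational(-12, 143) ≈ -0.083916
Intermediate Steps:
Function('s')(S) = Add(-4, Pow(S, 3)) (Function('s')(S) = Add(Pow(S, 3), -4) = Add(-4, Pow(S, 3)))
Mul(Function('s')(4), Pow(-715, -1)) = Mul(Add(-4, Pow(4, 3)), Pow(-715, -1)) = Mul(Add(-4, 64), Rational(-1, 715)) = Mul(60, Rational(-1, 715)) = Rational(-12, 143)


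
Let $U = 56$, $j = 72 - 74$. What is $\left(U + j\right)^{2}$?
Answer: $2916$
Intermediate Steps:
$j = -2$ ($j = 72 - 74 = -2$)
$\left(U + j\right)^{2} = \left(56 - 2\right)^{2} = 54^{2} = 2916$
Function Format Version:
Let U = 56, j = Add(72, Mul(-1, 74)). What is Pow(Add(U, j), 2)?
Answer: 2916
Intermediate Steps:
j = -2 (j = Add(72, -74) = -2)
Pow(Add(U, j), 2) = Pow(Add(56, -2), 2) = Pow(54, 2) = 2916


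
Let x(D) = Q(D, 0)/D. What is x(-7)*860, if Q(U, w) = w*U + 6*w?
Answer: 0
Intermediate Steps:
Q(U, w) = 6*w + U*w (Q(U, w) = U*w + 6*w = 6*w + U*w)
x(D) = 0 (x(D) = (0*(6 + D))/D = 0/D = 0)
x(-7)*860 = 0*860 = 0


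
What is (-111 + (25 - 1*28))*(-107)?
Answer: 12198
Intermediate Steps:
(-111 + (25 - 1*28))*(-107) = (-111 + (25 - 28))*(-107) = (-111 - 3)*(-107) = -114*(-107) = 12198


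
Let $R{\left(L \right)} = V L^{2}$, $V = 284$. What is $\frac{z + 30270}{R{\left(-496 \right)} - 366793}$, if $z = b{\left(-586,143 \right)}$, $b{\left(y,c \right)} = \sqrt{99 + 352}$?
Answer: $\frac{30270}{69501751} + \frac{\sqrt{451}}{69501751} \approx 0.00043583$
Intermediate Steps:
$b{\left(y,c \right)} = \sqrt{451}$
$R{\left(L \right)} = 284 L^{2}$
$z = \sqrt{451} \approx 21.237$
$\frac{z + 30270}{R{\left(-496 \right)} - 366793} = \frac{\sqrt{451} + 30270}{284 \left(-496\right)^{2} - 366793} = \frac{30270 + \sqrt{451}}{284 \cdot 246016 - 366793} = \frac{30270 + \sqrt{451}}{69868544 - 366793} = \frac{30270 + \sqrt{451}}{69501751} = \left(30270 + \sqrt{451}\right) \frac{1}{69501751} = \frac{30270}{69501751} + \frac{\sqrt{451}}{69501751}$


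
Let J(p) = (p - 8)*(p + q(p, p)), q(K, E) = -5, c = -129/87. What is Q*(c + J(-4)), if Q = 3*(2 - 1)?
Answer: 9267/29 ≈ 319.55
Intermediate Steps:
c = -43/29 (c = -129*1/87 = -43/29 ≈ -1.4828)
J(p) = (-8 + p)*(-5 + p) (J(p) = (p - 8)*(p - 5) = (-8 + p)*(-5 + p))
Q = 3 (Q = 3*1 = 3)
Q*(c + J(-4)) = 3*(-43/29 + (40 + (-4)**2 - 13*(-4))) = 3*(-43/29 + (40 + 16 + 52)) = 3*(-43/29 + 108) = 3*(3089/29) = 9267/29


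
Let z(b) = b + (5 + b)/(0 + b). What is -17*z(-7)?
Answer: 799/7 ≈ 114.14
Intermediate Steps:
z(b) = b + (5 + b)/b
-17*z(-7) = -17*(1 - 7 + 5/(-7)) = -17*(1 - 7 + 5*(-1/7)) = -17*(1 - 7 - 5/7) = -17*(-47/7) = 799/7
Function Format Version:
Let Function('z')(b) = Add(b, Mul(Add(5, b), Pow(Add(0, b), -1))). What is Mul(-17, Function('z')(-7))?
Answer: Rational(799, 7) ≈ 114.14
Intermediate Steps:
Function('z')(b) = Add(b, Mul(Pow(b, -1), Add(5, b))) (Function('z')(b) = Add(b, Mul(Add(5, b), Pow(b, -1))) = Add(b, Mul(Pow(b, -1), Add(5, b))))
Mul(-17, Function('z')(-7)) = Mul(-17, Add(1, -7, Mul(5, Pow(-7, -1)))) = Mul(-17, Add(1, -7, Mul(5, Rational(-1, 7)))) = Mul(-17, Add(1, -7, Rational(-5, 7))) = Mul(-17, Rational(-47, 7)) = Rational(799, 7)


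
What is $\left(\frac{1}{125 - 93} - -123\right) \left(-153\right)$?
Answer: $- \frac{602361}{32} \approx -18824.0$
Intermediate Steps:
$\left(\frac{1}{125 - 93} - -123\right) \left(-153\right) = \left(\frac{1}{32} + 123\right) \left(-153\right) = \frac{3937}{32} \left(-153\right) = - \frac{602361}{32}$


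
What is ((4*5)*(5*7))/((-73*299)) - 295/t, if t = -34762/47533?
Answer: 23541460765/58365398 ≈ 403.35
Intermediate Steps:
t = -34762/47533 (t = -34762*1/47533 = -34762/47533 ≈ -0.73132)
((4*5)*(5*7))/((-73*299)) - 295/t = ((4*5)*(5*7))/((-73*299)) - 295/(-34762/47533) = (20*35)/(-21827) - 295*(-47533/34762) = 700*(-1/21827) + 14022235/34762 = -700/21827 + 14022235/34762 = 23541460765/58365398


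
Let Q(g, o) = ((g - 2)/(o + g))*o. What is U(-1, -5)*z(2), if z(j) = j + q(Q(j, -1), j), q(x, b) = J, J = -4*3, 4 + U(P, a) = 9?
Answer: -50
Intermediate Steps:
U(P, a) = 5 (U(P, a) = -4 + 9 = 5)
Q(g, o) = o*(-2 + g)/(g + o) (Q(g, o) = ((-2 + g)/(g + o))*o = o*(-2 + g)/(g + o))
J = -12
q(x, b) = -12
z(j) = -12 + j (z(j) = j - 12 = -12 + j)
U(-1, -5)*z(2) = 5*(-12 + 2) = 5*(-10) = -50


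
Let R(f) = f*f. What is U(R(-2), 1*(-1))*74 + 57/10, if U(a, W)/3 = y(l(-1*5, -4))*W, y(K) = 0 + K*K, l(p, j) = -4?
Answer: -35463/10 ≈ -3546.3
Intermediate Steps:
R(f) = f²
y(K) = K² (y(K) = 0 + K² = K²)
U(a, W) = 48*W (U(a, W) = 3*((-4)²*W) = 3*(16*W) = 48*W)
U(R(-2), 1*(-1))*74 + 57/10 = (48*(1*(-1)))*74 + 57/10 = (48*(-1))*74 + 57*(⅒) = -48*74 + 57/10 = -3552 + 57/10 = -35463/10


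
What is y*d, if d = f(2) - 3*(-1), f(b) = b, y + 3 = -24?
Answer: -135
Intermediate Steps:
y = -27 (y = -3 - 24 = -27)
d = 5 (d = 2 - 3*(-1) = 2 + 3 = 5)
y*d = -27*5 = -135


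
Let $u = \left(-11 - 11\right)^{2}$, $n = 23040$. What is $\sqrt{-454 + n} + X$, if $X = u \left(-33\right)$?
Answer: $-15972 + \sqrt{22586} \approx -15822.0$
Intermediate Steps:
$u = 484$ ($u = \left(-22\right)^{2} = 484$)
$X = -15972$ ($X = 484 \left(-33\right) = -15972$)
$\sqrt{-454 + n} + X = \sqrt{-454 + 23040} - 15972 = \sqrt{22586} - 15972 = -15972 + \sqrt{22586}$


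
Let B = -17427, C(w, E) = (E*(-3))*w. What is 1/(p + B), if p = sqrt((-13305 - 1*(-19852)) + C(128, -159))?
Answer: -17427/303632726 - sqrt(67603)/303632726 ≈ -5.8251e-5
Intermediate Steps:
C(w, E) = -3*E*w (C(w, E) = (-3*E)*w = -3*E*w)
p = sqrt(67603) (p = sqrt((-13305 - 1*(-19852)) - 3*(-159)*128) = sqrt((-13305 + 19852) + 61056) = sqrt(6547 + 61056) = sqrt(67603) ≈ 260.01)
1/(p + B) = 1/(sqrt(67603) - 17427) = 1/(-17427 + sqrt(67603))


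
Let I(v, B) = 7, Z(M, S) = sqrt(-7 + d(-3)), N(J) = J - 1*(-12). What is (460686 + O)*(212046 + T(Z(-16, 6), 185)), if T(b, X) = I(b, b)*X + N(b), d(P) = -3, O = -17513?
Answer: 94552289069 + 443173*I*sqrt(10) ≈ 9.4552e+10 + 1.4014e+6*I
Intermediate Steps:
N(J) = 12 + J (N(J) = J + 12 = 12 + J)
Z(M, S) = I*sqrt(10) (Z(M, S) = sqrt(-7 - 3) = sqrt(-10) = I*sqrt(10))
T(b, X) = 12 + b + 7*X (T(b, X) = 7*X + (12 + b) = 12 + b + 7*X)
(460686 + O)*(212046 + T(Z(-16, 6), 185)) = (460686 - 17513)*(212046 + (12 + I*sqrt(10) + 7*185)) = 443173*(212046 + (12 + I*sqrt(10) + 1295)) = 443173*(212046 + (1307 + I*sqrt(10))) = 443173*(213353 + I*sqrt(10)) = 94552289069 + 443173*I*sqrt(10)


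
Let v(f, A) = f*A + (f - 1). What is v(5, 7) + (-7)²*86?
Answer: 4253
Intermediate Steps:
v(f, A) = -1 + f + A*f (v(f, A) = A*f + (-1 + f) = -1 + f + A*f)
v(5, 7) + (-7)²*86 = (-1 + 5 + 7*5) + (-7)²*86 = (-1 + 5 + 35) + 49*86 = 39 + 4214 = 4253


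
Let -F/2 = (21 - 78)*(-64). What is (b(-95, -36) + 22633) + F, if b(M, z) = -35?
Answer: 15302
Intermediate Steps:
F = -7296 (F = -2*(21 - 78)*(-64) = -(-114)*(-64) = -2*3648 = -7296)
(b(-95, -36) + 22633) + F = (-35 + 22633) - 7296 = 22598 - 7296 = 15302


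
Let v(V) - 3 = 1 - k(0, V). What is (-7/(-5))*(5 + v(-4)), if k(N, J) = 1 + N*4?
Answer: 56/5 ≈ 11.200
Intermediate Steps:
k(N, J) = 1 + 4*N
v(V) = 3 (v(V) = 3 + (1 - (1 + 4*0)) = 3 + (1 - (1 + 0)) = 3 + (1 - 1*1) = 3 + (1 - 1) = 3 + 0 = 3)
(-7/(-5))*(5 + v(-4)) = (-7/(-5))*(5 + 3) = -7*(-⅕)*8 = (7/5)*8 = 56/5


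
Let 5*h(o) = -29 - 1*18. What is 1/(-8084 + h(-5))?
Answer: -5/40467 ≈ -0.00012356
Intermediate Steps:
h(o) = -47/5 (h(o) = (-29 - 1*18)/5 = (-29 - 18)/5 = (⅕)*(-47) = -47/5)
1/(-8084 + h(-5)) = 1/(-8084 - 47/5) = 1/(-40467/5) = -5/40467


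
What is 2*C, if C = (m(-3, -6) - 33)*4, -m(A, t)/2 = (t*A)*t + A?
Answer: 1512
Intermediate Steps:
m(A, t) = -2*A - 2*A*t² (m(A, t) = -2*((t*A)*t + A) = -2*((A*t)*t + A) = -2*(A*t² + A) = -2*(A + A*t²) = -2*A - 2*A*t²)
C = 756 (C = (-2*(-3)*(1 + (-6)²) - 33)*4 = (-2*(-3)*(1 + 36) - 33)*4 = (-2*(-3)*37 - 33)*4 = (222 - 33)*4 = 189*4 = 756)
2*C = 2*756 = 1512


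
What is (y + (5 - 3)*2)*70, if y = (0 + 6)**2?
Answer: 2800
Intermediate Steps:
y = 36 (y = 6**2 = 36)
(y + (5 - 3)*2)*70 = (36 + (5 - 3)*2)*70 = (36 + 2*2)*70 = (36 + 4)*70 = 40*70 = 2800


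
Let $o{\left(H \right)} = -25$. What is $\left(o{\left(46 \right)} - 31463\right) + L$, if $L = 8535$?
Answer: $-22953$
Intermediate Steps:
$\left(o{\left(46 \right)} - 31463\right) + L = \left(-25 - 31463\right) + 8535 = -31488 + 8535 = -22953$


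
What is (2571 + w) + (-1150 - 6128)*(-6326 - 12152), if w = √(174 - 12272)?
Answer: 134485455 + I*√12098 ≈ 1.3449e+8 + 109.99*I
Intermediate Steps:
w = I*√12098 (w = √(-12098) = I*√12098 ≈ 109.99*I)
(2571 + w) + (-1150 - 6128)*(-6326 - 12152) = (2571 + I*√12098) + (-1150 - 6128)*(-6326 - 12152) = (2571 + I*√12098) - 7278*(-18478) = (2571 + I*√12098) + 134482884 = 134485455 + I*√12098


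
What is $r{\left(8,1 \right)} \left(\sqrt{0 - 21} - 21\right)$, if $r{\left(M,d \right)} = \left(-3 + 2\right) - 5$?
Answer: $126 - 6 i \sqrt{21} \approx 126.0 - 27.495 i$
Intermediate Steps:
$r{\left(M,d \right)} = -6$ ($r{\left(M,d \right)} = -1 - 5 = -6$)
$r{\left(8,1 \right)} \left(\sqrt{0 - 21} - 21\right) = - 6 \left(\sqrt{0 - 21} - 21\right) = - 6 \left(\sqrt{-21} - 21\right) = - 6 \left(i \sqrt{21} - 21\right) = - 6 \left(-21 + i \sqrt{21}\right) = 126 - 6 i \sqrt{21}$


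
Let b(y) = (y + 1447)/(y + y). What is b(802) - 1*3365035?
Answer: -5397513891/1604 ≈ -3.3650e+6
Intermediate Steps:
b(y) = (1447 + y)/(2*y) (b(y) = (1447 + y)/((2*y)) = (1447 + y)*(1/(2*y)) = (1447 + y)/(2*y))
b(802) - 1*3365035 = (1/2)*(1447 + 802)/802 - 1*3365035 = (1/2)*(1/802)*2249 - 3365035 = 2249/1604 - 3365035 = -5397513891/1604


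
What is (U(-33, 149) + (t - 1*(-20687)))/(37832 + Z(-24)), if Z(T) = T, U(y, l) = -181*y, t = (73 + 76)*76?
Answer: 2374/2363 ≈ 1.0047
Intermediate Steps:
t = 11324 (t = 149*76 = 11324)
(U(-33, 149) + (t - 1*(-20687)))/(37832 + Z(-24)) = (-181*(-33) + (11324 - 1*(-20687)))/(37832 - 24) = (5973 + (11324 + 20687))/37808 = (5973 + 32011)*(1/37808) = 37984*(1/37808) = 2374/2363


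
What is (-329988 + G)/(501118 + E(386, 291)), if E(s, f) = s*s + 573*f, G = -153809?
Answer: -483797/816857 ≈ -0.59227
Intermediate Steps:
E(s, f) = s² + 573*f
(-329988 + G)/(501118 + E(386, 291)) = (-329988 - 153809)/(501118 + (386² + 573*291)) = -483797/(501118 + (148996 + 166743)) = -483797/(501118 + 315739) = -483797/816857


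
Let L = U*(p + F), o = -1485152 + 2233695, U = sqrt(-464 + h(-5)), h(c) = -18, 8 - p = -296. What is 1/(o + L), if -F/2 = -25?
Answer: 748543/560377025161 - 354*I*sqrt(482)/560377025161 ≈ 1.3358e-6 - 1.3869e-8*I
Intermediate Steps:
p = 304 (p = 8 - 1*(-296) = 8 + 296 = 304)
F = 50 (F = -2*(-25) = 50)
U = I*sqrt(482) (U = sqrt(-464 - 18) = sqrt(-482) = I*sqrt(482) ≈ 21.954*I)
o = 748543
L = 354*I*sqrt(482) (L = (I*sqrt(482))*(304 + 50) = (I*sqrt(482))*354 = 354*I*sqrt(482) ≈ 7771.9*I)
1/(o + L) = 1/(748543 + 354*I*sqrt(482))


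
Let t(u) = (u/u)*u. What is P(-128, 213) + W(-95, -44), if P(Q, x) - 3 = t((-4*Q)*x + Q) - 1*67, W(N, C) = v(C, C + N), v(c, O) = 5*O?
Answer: 108169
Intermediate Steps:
t(u) = u (t(u) = 1*u = u)
W(N, C) = 5*C + 5*N (W(N, C) = 5*(C + N) = 5*C + 5*N)
P(Q, x) = -64 + Q - 4*Q*x (P(Q, x) = 3 + (((-4*Q)*x + Q) - 1*67) = 3 + ((-4*Q*x + Q) - 67) = 3 + ((Q - 4*Q*x) - 67) = 3 + (-67 + Q - 4*Q*x) = -64 + Q - 4*Q*x)
P(-128, 213) + W(-95, -44) = (-64 - 128 - 4*(-128)*213) + (5*(-44) + 5*(-95)) = (-64 - 128 + 109056) + (-220 - 475) = 108864 - 695 = 108169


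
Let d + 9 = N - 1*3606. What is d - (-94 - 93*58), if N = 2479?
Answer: 4352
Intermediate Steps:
d = -1136 (d = -9 + (2479 - 1*3606) = -9 + (2479 - 3606) = -9 - 1127 = -1136)
d - (-94 - 93*58) = -1136 - (-94 - 93*58) = -1136 - (-94 - 5394) = -1136 - 1*(-5488) = -1136 + 5488 = 4352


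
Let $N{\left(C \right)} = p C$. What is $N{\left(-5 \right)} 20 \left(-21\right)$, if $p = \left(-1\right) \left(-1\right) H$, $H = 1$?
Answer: $2100$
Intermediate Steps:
$p = 1$ ($p = \left(-1\right) \left(-1\right) 1 = 1 \cdot 1 = 1$)
$N{\left(C \right)} = C$ ($N{\left(C \right)} = 1 C = C$)
$N{\left(-5 \right)} 20 \left(-21\right) = \left(-5\right) 20 \left(-21\right) = \left(-100\right) \left(-21\right) = 2100$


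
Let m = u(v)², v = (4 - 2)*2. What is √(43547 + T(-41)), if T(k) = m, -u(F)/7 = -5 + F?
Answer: 6*√1211 ≈ 208.80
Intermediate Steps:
v = 4 (v = 2*2 = 4)
u(F) = 35 - 7*F (u(F) = -7*(-5 + F) = 35 - 7*F)
m = 49 (m = (35 - 7*4)² = (35 - 28)² = 7² = 49)
T(k) = 49
√(43547 + T(-41)) = √(43547 + 49) = √43596 = 6*√1211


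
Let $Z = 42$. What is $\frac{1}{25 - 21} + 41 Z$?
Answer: $\frac{6889}{4} \approx 1722.3$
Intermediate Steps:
$\frac{1}{25 - 21} + 41 Z = \frac{1}{25 - 21} + 41 \cdot 42 = \frac{1}{4} + 1722 = \frac{6889}{4}$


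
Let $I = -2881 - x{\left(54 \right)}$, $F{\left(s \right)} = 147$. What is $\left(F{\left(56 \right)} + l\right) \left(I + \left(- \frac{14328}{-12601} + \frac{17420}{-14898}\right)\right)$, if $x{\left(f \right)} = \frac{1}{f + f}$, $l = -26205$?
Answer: $\frac{3252381457891285}{43322238} \approx 7.5074 \cdot 10^{7}$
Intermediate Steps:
$x{\left(f \right)} = \frac{1}{2 f}$
$I = - \frac{311149}{108}$ ($I = -2881 - \frac{1}{2 \cdot 54} = -2881 - \frac{1}{2} \cdot \frac{1}{54} = -2881 - \frac{1}{108} = - \frac{311149}{108} \approx -2881.0$)
$\left(F{\left(56 \right)} + l\right) \left(I + \left(- \frac{14328}{-12601} + \frac{17420}{-14898}\right)\right) = \left(147 - 26205\right) \left(- \frac{311149}{108} + \left(- \frac{14328}{-12601} + \frac{17420}{-14898}\right)\right) = - 26058 \left(- \frac{311149}{108} + \left(\left(-14328\right) \left(- \frac{1}{12601}\right) + 17420 \left(- \frac{1}{14898}\right)\right)\right) = - 26058 \left(- \frac{311149}{108} + \left(\frac{14328}{12601} - \frac{670}{573}\right)\right) = - 26058 \left(- \frac{311149}{108} - \frac{232726}{7220373}\right) = \left(-26058\right) \left(- \frac{748878990995}{259933428}\right) = \frac{3252381457891285}{43322238}$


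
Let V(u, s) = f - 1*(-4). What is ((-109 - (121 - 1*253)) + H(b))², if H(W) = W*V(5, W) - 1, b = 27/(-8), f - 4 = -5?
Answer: 9025/64 ≈ 141.02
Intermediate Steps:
f = -1 (f = 4 - 5 = -1)
V(u, s) = 3 (V(u, s) = -1 - 1*(-4) = -1 + 4 = 3)
b = -27/8 (b = 27*(-⅛) = -27/8 ≈ -3.3750)
H(W) = -1 + 3*W (H(W) = W*3 - 1 = 3*W - 1 = -1 + 3*W)
((-109 - (121 - 1*253)) + H(b))² = ((-109 - (121 - 1*253)) + (-1 + 3*(-27/8)))² = ((-109 - (121 - 253)) + (-1 - 81/8))² = ((-109 - 1*(-132)) - 89/8)² = ((-109 + 132) - 89/8)² = (23 - 89/8)² = (95/8)² = 9025/64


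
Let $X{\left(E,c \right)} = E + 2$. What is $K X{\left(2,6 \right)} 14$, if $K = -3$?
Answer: $-168$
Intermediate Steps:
$X{\left(E,c \right)} = 2 + E$
$K X{\left(2,6 \right)} 14 = - 3 \left(2 + 2\right) 14 = \left(-3\right) 4 \cdot 14 = \left(-12\right) 14 = -168$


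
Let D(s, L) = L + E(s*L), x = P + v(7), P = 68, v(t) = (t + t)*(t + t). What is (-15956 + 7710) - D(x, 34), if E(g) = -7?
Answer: -8273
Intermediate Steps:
v(t) = 4*t**2 (v(t) = (2*t)*(2*t) = 4*t**2)
x = 264 (x = 68 + 4*7**2 = 68 + 4*49 = 68 + 196 = 264)
D(s, L) = -7 + L (D(s, L) = L - 7 = -7 + L)
(-15956 + 7710) - D(x, 34) = (-15956 + 7710) - (-7 + 34) = -8246 - 1*27 = -8246 - 27 = -8273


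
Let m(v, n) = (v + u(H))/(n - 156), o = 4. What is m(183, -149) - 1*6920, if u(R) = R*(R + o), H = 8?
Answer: -2110879/305 ≈ -6920.9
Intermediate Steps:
u(R) = R*(4 + R) (u(R) = R*(R + 4) = R*(4 + R))
m(v, n) = (96 + v)/(-156 + n) (m(v, n) = (v + 8*(4 + 8))/(n - 156) = (v + 8*12)/(-156 + n) = (v + 96)/(-156 + n) = (96 + v)/(-156 + n))
m(183, -149) - 1*6920 = (96 + 183)/(-156 - 149) - 1*6920 = 279/(-305) - 6920 = -1/305*279 - 6920 = -279/305 - 6920 = -2110879/305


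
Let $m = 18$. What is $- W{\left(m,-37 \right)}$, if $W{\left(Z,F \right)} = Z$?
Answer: $-18$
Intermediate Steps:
$- W{\left(m,-37 \right)} = \left(-1\right) 18 = -18$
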